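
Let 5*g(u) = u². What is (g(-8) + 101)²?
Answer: 323761/25 ≈ 12950.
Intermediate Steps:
g(u) = u²/5
(g(-8) + 101)² = ((⅕)*(-8)² + 101)² = ((⅕)*64 + 101)² = (64/5 + 101)² = (569/5)² = 323761/25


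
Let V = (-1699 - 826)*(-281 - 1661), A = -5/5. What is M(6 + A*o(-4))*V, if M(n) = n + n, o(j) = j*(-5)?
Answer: -137299400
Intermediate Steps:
o(j) = -5*j
A = -1 (A = -5*1/5 = -1)
M(n) = 2*n
V = 4903550 (V = -2525*(-1942) = 4903550)
M(6 + A*o(-4))*V = (2*(6 - (-5)*(-4)))*4903550 = (2*(6 - 1*20))*4903550 = (2*(6 - 20))*4903550 = (2*(-14))*4903550 = -28*4903550 = -137299400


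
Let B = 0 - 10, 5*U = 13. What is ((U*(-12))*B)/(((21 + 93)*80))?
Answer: 13/380 ≈ 0.034211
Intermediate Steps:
U = 13/5 (U = (⅕)*13 = 13/5 ≈ 2.6000)
B = -10
((U*(-12))*B)/(((21 + 93)*80)) = (((13/5)*(-12))*(-10))/(((21 + 93)*80)) = (-156/5*(-10))/((114*80)) = 312/9120 = 312*(1/9120) = 13/380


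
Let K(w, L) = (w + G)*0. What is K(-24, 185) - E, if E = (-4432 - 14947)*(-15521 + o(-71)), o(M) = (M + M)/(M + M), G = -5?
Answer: -300762080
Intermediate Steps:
K(w, L) = 0 (K(w, L) = (w - 5)*0 = (-5 + w)*0 = 0)
o(M) = 1 (o(M) = (2*M)/((2*M)) = (2*M)*(1/(2*M)) = 1)
E = 300762080 (E = (-4432 - 14947)*(-15521 + 1) = -19379*(-15520) = 300762080)
K(-24, 185) - E = 0 - 1*300762080 = 0 - 300762080 = -300762080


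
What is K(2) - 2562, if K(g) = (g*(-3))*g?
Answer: -2574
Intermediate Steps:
K(g) = -3*g² (K(g) = (-3*g)*g = -3*g²)
K(2) - 2562 = -3*2² - 2562 = -3*4 - 2562 = -12 - 2562 = -2574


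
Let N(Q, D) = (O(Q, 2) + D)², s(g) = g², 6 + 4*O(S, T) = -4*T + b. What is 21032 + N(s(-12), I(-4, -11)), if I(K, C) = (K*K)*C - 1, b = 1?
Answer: 856353/16 ≈ 53522.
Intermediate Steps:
O(S, T) = -5/4 - T (O(S, T) = -3/2 + (-4*T + 1)/4 = -3/2 + (1 - 4*T)/4 = -3/2 + (¼ - T) = -5/4 - T)
I(K, C) = -1 + C*K² (I(K, C) = K²*C - 1 = C*K² - 1 = -1 + C*K²)
N(Q, D) = (-13/4 + D)² (N(Q, D) = ((-5/4 - 1*2) + D)² = ((-5/4 - 2) + D)² = (-13/4 + D)²)
21032 + N(s(-12), I(-4, -11)) = 21032 + (-13 + 4*(-1 - 11*(-4)²))²/16 = 21032 + (-13 + 4*(-1 - 11*16))²/16 = 21032 + (-13 + 4*(-1 - 176))²/16 = 21032 + (-13 + 4*(-177))²/16 = 21032 + (-13 - 708)²/16 = 21032 + (1/16)*(-721)² = 21032 + (1/16)*519841 = 21032 + 519841/16 = 856353/16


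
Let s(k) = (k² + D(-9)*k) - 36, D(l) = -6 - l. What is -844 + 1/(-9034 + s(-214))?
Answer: -30454895/36084 ≈ -844.00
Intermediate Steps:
s(k) = -36 + k² + 3*k (s(k) = (k² + (-6 - 1*(-9))*k) - 36 = (k² + (-6 + 9)*k) - 36 = (k² + 3*k) - 36 = -36 + k² + 3*k)
-844 + 1/(-9034 + s(-214)) = -844 + 1/(-9034 + (-36 + (-214)² + 3*(-214))) = -844 + 1/(-9034 + (-36 + 45796 - 642)) = -844 + 1/(-9034 + 45118) = -844 + 1/36084 = -30454895/36084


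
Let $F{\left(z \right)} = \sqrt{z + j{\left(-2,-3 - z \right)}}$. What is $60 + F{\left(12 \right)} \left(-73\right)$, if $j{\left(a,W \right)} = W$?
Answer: $60 - 73 i \sqrt{3} \approx 60.0 - 126.44 i$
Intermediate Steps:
$F{\left(z \right)} = i \sqrt{3}$ ($F{\left(z \right)} = \sqrt{z - \left(3 + z\right)} = \sqrt{-3} = i \sqrt{3}$)
$60 + F{\left(12 \right)} \left(-73\right) = 60 + i \sqrt{3} \left(-73\right) = 60 - 73 i \sqrt{3}$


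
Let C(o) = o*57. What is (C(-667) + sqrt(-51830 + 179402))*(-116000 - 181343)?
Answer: 11304683517 - 594686*sqrt(31893) ≈ 1.1198e+10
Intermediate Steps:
C(o) = 57*o
(C(-667) + sqrt(-51830 + 179402))*(-116000 - 181343) = (57*(-667) + sqrt(-51830 + 179402))*(-116000 - 181343) = (-38019 + sqrt(127572))*(-297343) = (-38019 + 2*sqrt(31893))*(-297343) = 11304683517 - 594686*sqrt(31893)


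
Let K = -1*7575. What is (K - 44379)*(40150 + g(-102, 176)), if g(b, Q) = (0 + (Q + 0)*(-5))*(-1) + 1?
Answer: -2131724574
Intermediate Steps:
g(b, Q) = 1 + 5*Q (g(b, Q) = (0 + Q*(-5))*(-1) + 1 = (0 - 5*Q)*(-1) + 1 = -5*Q*(-1) + 1 = 5*Q + 1 = 1 + 5*Q)
K = -7575
(K - 44379)*(40150 + g(-102, 176)) = (-7575 - 44379)*(40150 + (1 + 5*176)) = -51954*(40150 + (1 + 880)) = -51954*(40150 + 881) = -51954*41031 = -2131724574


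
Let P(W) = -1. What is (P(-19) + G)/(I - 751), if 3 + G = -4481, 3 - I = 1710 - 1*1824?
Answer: 4485/634 ≈ 7.0741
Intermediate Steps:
I = 117 (I = 3 - (1710 - 1*1824) = 3 - (1710 - 1824) = 3 - 1*(-114) = 3 + 114 = 117)
G = -4484 (G = -3 - 4481 = -4484)
(P(-19) + G)/(I - 751) = (-1 - 4484)/(117 - 751) = -4485/(-634) = -4485*(-1/634) = 4485/634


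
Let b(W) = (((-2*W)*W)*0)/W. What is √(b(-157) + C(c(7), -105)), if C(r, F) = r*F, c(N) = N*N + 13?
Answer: I*√6510 ≈ 80.685*I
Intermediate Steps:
c(N) = 13 + N² (c(N) = N² + 13 = 13 + N²)
b(W) = 0 (b(W) = (-2*W²*0)/W = 0/W = 0)
C(r, F) = F*r
√(b(-157) + C(c(7), -105)) = √(0 - 105*(13 + 7²)) = √(0 - 105*(13 + 49)) = √(0 - 105*62) = √(0 - 6510) = √(-6510) = I*√6510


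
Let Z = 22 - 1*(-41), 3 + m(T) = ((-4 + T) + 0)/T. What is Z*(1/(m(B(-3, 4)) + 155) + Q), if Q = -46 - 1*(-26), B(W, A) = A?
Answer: -191457/152 ≈ -1259.6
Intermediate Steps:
m(T) = -3 + (-4 + T)/T (m(T) = -3 + ((-4 + T) + 0)/T = -3 + (-4 + T)/T)
Q = -20 (Q = -46 + 26 = -20)
Z = 63 (Z = 22 + 41 = 63)
Z*(1/(m(B(-3, 4)) + 155) + Q) = 63*(1/((-2 - 4/4) + 155) - 20) = 63*(1/((-2 - 4*¼) + 155) - 20) = 63*(1/((-2 - 1) + 155) - 20) = 63*(1/(-3 + 155) - 20) = 63*(1/152 - 20) = 63*(-3039/152) = -191457/152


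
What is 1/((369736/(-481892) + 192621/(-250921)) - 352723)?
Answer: -2748109603/969325681613646 ≈ -2.8351e-6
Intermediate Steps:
1/((369736/(-481892) + 192621/(-250921)) - 352723) = 1/((369736*(-1/481892) + 192621*(-1/250921)) - 352723) = 1/((-92434/120473 - 17511/22811) - 352723) = 1/(-4218114677/2748109603 - 352723) = 1/(-969325681613646/2748109603) = -2748109603/969325681613646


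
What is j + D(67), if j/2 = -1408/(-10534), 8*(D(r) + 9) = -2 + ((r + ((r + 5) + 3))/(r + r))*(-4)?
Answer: -13427463/1411556 ≈ -9.5125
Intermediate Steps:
D(r) = -37/4 - (8 + 2*r)/(4*r) (D(r) = -9 + (-2 + ((r + ((r + 5) + 3))/(r + r))*(-4))/8 = -9 + (-2 + ((r + ((5 + r) + 3))/((2*r)))*(-4))/8 = -9 + (-2 + ((r + (8 + r))*(1/(2*r)))*(-4))/8 = -9 + (-2 + ((8 + 2*r)*(1/(2*r)))*(-4))/8 = -9 + (-2 + ((8 + 2*r)/(2*r))*(-4))/8 = -9 + (-2 - 2*(8 + 2*r)/r)/8 = -9 + (-1/4 - (8 + 2*r)/(4*r)) = -37/4 - (8 + 2*r)/(4*r))
j = 1408/5267 (j = 2*(-1408/(-10534)) = 2*(-1408*(-1/10534)) = 2*(704/5267) = 1408/5267 ≈ 0.26732)
j + D(67) = 1408/5267 + (-39/4 - 2/67) = 1408/5267 - 2621/268 = -13427463/1411556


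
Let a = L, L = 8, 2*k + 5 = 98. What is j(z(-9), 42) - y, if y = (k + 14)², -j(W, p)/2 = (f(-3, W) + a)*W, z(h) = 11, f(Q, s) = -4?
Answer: -14993/4 ≈ -3748.3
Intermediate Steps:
k = 93/2 (k = -5/2 + (½)*98 = -5/2 + 49 = 93/2 ≈ 46.500)
a = 8
j(W, p) = -8*W (j(W, p) = -2*(-4 + 8)*W = -8*W)
y = 14641/4 (y = (93/2 + 14)² = (121/2)² = 14641/4 ≈ 3660.3)
j(z(-9), 42) - y = -8*11 - 1*14641/4 = -88 - 14641/4 = -14993/4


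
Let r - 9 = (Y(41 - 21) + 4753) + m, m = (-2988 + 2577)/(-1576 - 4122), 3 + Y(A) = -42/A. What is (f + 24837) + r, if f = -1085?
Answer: 406110308/14245 ≈ 28509.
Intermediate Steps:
Y(A) = -3 - 42/A
m = 411/5698 (m = -411/(-5698) = -411*(-1/5698) = 411/5698 ≈ 0.072131)
r = 67763068/14245 (r = 9 + (((-3 - 42/(41 - 21)) + 4753) + 411/5698) = 9 + (((-3 - 42/20) + 4753) + 411/5698) = 9 + (((-3 - 42*1/20) + 4753) + 411/5698) = 9 + (((-3 - 21/10) + 4753) + 411/5698) = 9 + ((-51/10 + 4753) + 411/5698) = 9 + (47479/10 + 411/5698) = 9 + 67634863/14245 = 67763068/14245 ≈ 4757.0)
(f + 24837) + r = (-1085 + 24837) + 67763068/14245 = 23752 + 67763068/14245 = 406110308/14245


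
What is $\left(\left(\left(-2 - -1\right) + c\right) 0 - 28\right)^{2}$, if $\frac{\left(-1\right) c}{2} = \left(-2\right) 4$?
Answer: $784$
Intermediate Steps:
$c = 16$ ($c = - 2 \left(\left(-2\right) 4\right) = \left(-2\right) \left(-8\right) = 16$)
$\left(\left(\left(-2 - -1\right) + c\right) 0 - 28\right)^{2} = \left(\left(\left(-2 - -1\right) + 16\right) 0 - 28\right)^{2} = \left(\left(\left(-2 + 1\right) + 16\right) 0 - 28\right)^{2} = \left(\left(-1 + 16\right) 0 - 28\right)^{2} = \left(15 \cdot 0 - 28\right)^{2} = \left(0 - 28\right)^{2} = \left(-28\right)^{2} = 784$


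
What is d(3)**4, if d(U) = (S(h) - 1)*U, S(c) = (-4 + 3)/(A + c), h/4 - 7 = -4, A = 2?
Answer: 4100625/38416 ≈ 106.74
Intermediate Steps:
h = 12 (h = 28 + 4*(-4) = 28 - 16 = 12)
S(c) = -1/(2 + c) (S(c) = (-4 + 3)/(2 + c) = -1/(2 + c))
d(U) = -15*U/14 (d(U) = (-1/(2 + 12) - 1)*U = (-1/14 - 1)*U = -15*U/14)
d(3)**4 = (-15/14*3)**4 = (-45/14)**4 = 4100625/38416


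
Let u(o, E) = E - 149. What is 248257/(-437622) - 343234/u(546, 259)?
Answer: -75117028909/24069210 ≈ -3120.9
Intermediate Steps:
u(o, E) = -149 + E
248257/(-437622) - 343234/u(546, 259) = 248257/(-437622) - 343234/(-149 + 259) = 248257*(-1/437622) - 343234/110 = -248257/437622 - 343234*1/110 = -248257/437622 - 171617/55 = -75117028909/24069210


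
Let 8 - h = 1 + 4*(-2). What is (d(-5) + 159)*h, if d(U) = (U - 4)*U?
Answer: 3060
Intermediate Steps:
d(U) = U*(-4 + U) (d(U) = (-4 + U)*U = U*(-4 + U))
h = 15 (h = 8 - (1 + 4*(-2)) = 8 - (1 - 8) = 8 - 1*(-7) = 8 + 7 = 15)
(d(-5) + 159)*h = (-5*(-4 - 5) + 159)*15 = (-5*(-9) + 159)*15 = (45 + 159)*15 = 204*15 = 3060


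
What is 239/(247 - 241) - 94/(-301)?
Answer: 72503/1806 ≈ 40.146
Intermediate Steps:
239/(247 - 241) - 94/(-301) = 239/6 - 94*(-1/301) = 239*(⅙) + 94/301 = 239/6 + 94/301 = 72503/1806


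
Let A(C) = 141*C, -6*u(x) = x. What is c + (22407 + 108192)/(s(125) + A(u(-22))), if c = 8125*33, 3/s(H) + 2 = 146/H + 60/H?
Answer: 6004506981/22373 ≈ 2.6838e+5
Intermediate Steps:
u(x) = -x/6
s(H) = 3/(-2 + 206/H) (s(H) = 3/(-2 + (146/H + 60/H)) = 3/(-2 + 206/H))
c = 268125
c + (22407 + 108192)/(s(125) + A(u(-22))) = 268125 + (22407 + 108192)/(-3*125/(-206 + 2*125) + 141*(-⅙*(-22))) = 268125 + 130599/(-3*125/(-206 + 250) + 141*(11/3)) = 268125 + 130599/(-3*125/44 + 517) = 268125 + 130599/(-3*125*1/44 + 517) = 268125 + 130599/(-375/44 + 517) = 268125 + 130599/(22373/44) = 268125 + 130599*(44/22373) = 268125 + 5746356/22373 = 6004506981/22373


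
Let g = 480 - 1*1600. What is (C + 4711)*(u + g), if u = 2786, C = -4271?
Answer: 733040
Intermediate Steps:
g = -1120 (g = 480 - 1600 = -1120)
(C + 4711)*(u + g) = (-4271 + 4711)*(2786 - 1120) = 440*1666 = 733040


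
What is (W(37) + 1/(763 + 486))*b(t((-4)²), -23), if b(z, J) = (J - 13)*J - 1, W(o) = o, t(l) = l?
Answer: 38218978/1249 ≈ 30600.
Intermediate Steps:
b(z, J) = -1 + J*(-13 + J) (b(z, J) = (-13 + J)*J - 1 = J*(-13 + J) - 1 = -1 + J*(-13 + J))
(W(37) + 1/(763 + 486))*b(t((-4)²), -23) = (37 + 1/(763 + 486))*(-1 + (-23)² - 13*(-23)) = (37 + 1/1249)*(-1 + 529 + 299) = (37 + 1/1249)*827 = (46214/1249)*827 = 38218978/1249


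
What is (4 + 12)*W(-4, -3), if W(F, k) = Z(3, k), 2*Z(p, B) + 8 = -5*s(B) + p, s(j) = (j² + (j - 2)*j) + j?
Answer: -880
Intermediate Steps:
s(j) = j + j² + j*(-2 + j) (s(j) = (j² + (-2 + j)*j) + j = (j² + j*(-2 + j)) + j = j + j² + j*(-2 + j))
Z(p, B) = -4 + p/2 - 5*B*(-1 + 2*B)/2 (Z(p, B) = -4 + (-5*B*(-1 + 2*B) + p)/2 = -4 + (p - 5*B*(-1 + 2*B))/2 = -4 + (p/2 - 5*B*(-1 + 2*B)/2) = -4 + p/2 - 5*B*(-1 + 2*B)/2)
W(F, k) = -5/2 - 5*k*(-1 + 2*k)/2 (W(F, k) = -4 + (½)*3 - 5*k*(-1 + 2*k)/2 = -4 + 3/2 - 5*k*(-1 + 2*k)/2 = -5/2 - 5*k*(-1 + 2*k)/2)
(4 + 12)*W(-4, -3) = (4 + 12)*(-5/2 - 5*(-3)² + (5/2)*(-3)) = 16*(-5/2 - 5*9 - 15/2) = 16*(-5/2 - 45 - 15/2) = 16*(-55) = -880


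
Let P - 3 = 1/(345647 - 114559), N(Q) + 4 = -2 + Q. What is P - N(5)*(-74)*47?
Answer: -803030799/231088 ≈ -3475.0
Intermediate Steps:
N(Q) = -6 + Q (N(Q) = -4 + (-2 + Q) = -6 + Q)
P = 693265/231088 (P = 3 + 1/(345647 - 114559) = 3 + 1/231088 = 693265/231088 ≈ 3.0000)
P - N(5)*(-74)*47 = 693265/231088 - (-6 + 5)*(-74)*47 = 693265/231088 - (-1*(-74))*47 = 693265/231088 - 74*47 = 693265/231088 - 1*3478 = 693265/231088 - 3478 = -803030799/231088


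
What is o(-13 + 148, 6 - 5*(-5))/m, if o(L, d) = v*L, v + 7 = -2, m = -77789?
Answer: 1215/77789 ≈ 0.015619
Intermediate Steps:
v = -9 (v = -7 - 2 = -9)
o(L, d) = -9*L
o(-13 + 148, 6 - 5*(-5))/m = -9*(-13 + 148)/(-77789) = -9*135*(-1/77789) = -1215*(-1/77789) = 1215/77789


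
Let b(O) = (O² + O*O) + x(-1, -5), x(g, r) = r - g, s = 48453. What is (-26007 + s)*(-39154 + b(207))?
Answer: 1044636840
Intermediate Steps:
b(O) = -4 + 2*O² (b(O) = (O² + O*O) + (-5 - 1*(-1)) = (O² + O²) + (-5 + 1) = 2*O² - 4 = -4 + 2*O²)
(-26007 + s)*(-39154 + b(207)) = (-26007 + 48453)*(-39154 + (-4 + 2*207²)) = 22446*(-39154 + (-4 + 2*42849)) = 22446*(-39154 + (-4 + 85698)) = 22446*(-39154 + 85694) = 22446*46540 = 1044636840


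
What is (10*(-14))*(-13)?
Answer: 1820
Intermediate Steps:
(10*(-14))*(-13) = -140*(-13) = 1820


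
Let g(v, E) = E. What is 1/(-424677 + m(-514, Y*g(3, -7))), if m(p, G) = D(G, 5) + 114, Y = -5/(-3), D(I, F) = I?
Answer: -3/1273724 ≈ -2.3553e-6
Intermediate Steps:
Y = 5/3 (Y = -5*(-⅓) = 5/3 ≈ 1.6667)
m(p, G) = 114 + G (m(p, G) = G + 114 = 114 + G)
1/(-424677 + m(-514, Y*g(3, -7))) = 1/(-424677 + (114 + (5/3)*(-7))) = 1/(-424677 + (114 - 35/3)) = 1/(-424677 + 307/3) = 1/(-1273724/3) = -3/1273724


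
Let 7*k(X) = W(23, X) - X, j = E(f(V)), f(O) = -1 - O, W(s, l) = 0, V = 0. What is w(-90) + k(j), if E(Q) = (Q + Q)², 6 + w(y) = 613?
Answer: 4245/7 ≈ 606.43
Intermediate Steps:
w(y) = 607 (w(y) = -6 + 613 = 607)
E(Q) = 4*Q² (E(Q) = (2*Q)² = 4*Q²)
j = 4 (j = 4*(-1 - 1*0)² = 4*(-1 + 0)² = 4*(-1)² = 4*1 = 4)
k(X) = -X/7 (k(X) = (0 - X)/7 = (-X)/7 = -X/7)
w(-90) + k(j) = 607 - ⅐*4 = 607 - 4/7 = 4245/7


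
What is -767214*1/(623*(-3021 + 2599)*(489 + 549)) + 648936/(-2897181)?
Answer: -462617879833/2091614672406 ≈ -0.22118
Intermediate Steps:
-767214*1/(623*(-3021 + 2599)*(489 + 549)) + 648936/(-2897181) = -767214/((1038*(-422))*623) + 648936*(-1/2897181) = -767214/((-438036*623)) - 72104/321909 = -767214/(-272896428) - 72104/321909 = -767214*(-1/272896428) - 72104/321909 = 18267/6497534 - 72104/321909 = -462617879833/2091614672406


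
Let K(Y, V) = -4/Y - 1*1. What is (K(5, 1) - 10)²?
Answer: 3481/25 ≈ 139.24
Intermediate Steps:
K(Y, V) = -1 - 4/Y (K(Y, V) = -4/Y - 1 = -1 - 4/Y)
(K(5, 1) - 10)² = ((-4 - 1*5)/5 - 10)² = ((-4 - 5)/5 - 10)² = ((⅕)*(-9) - 10)² = (-9/5 - 10)² = (-59/5)² = 3481/25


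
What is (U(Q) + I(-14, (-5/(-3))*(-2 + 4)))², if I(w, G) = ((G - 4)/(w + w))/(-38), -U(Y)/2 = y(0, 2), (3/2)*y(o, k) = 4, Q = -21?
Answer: 72471169/2547216 ≈ 28.451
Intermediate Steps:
y(o, k) = 8/3 (y(o, k) = (⅔)*4 = 8/3)
U(Y) = -16/3 (U(Y) = -2*8/3 = -16/3)
I(w, G) = -(-4 + G)/(76*w) (I(w, G) = ((-4 + G)/((2*w)))*(-1/38) = ((-4 + G)*(1/(2*w)))*(-1/38) = ((-4 + G)/(2*w))*(-1/38) = -(-4 + G)/(76*w))
(U(Q) + I(-14, (-5/(-3))*(-2 + 4)))² = (-16/3 + (1/76)*(4 - (-5/(-3))*(-2 + 4))/(-14))² = (-16/3 + (1/76)*(-1/14)*(4 - (-5*(-⅓))*2))² = (-16/3 + (1/76)*(-1/14)*(4 - 5*2/3))² = (-16/3 + (1/76)*(-1/14)*(4 - 1*10/3))² = (-16/3 + (1/76)*(-1/14)*(4 - 10/3))² = (-16/3 + (1/76)*(-1/14)*(⅔))² = (-16/3 - 1/1596)² = (-8513/1596)² = 72471169/2547216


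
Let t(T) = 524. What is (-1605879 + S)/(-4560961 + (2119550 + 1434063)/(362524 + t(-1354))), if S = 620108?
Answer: 51126027144/236549173645 ≈ 0.21613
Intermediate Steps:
(-1605879 + S)/(-4560961 + (2119550 + 1434063)/(362524 + t(-1354))) = (-1605879 + 620108)/(-4560961 + (2119550 + 1434063)/(362524 + 524)) = -985771/(-4560961 + 3553613/363048) = -985771/(-4560961 + 3553613*(1/363048)) = -985771/(-4560961 + 507659/51864) = -985771/(-236549173645/51864) = -985771*(-51864/236549173645) = 51126027144/236549173645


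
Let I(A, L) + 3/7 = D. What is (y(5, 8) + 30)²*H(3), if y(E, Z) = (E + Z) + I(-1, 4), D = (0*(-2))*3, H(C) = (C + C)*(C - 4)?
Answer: -532824/49 ≈ -10874.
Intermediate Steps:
H(C) = 2*C*(-4 + C) (H(C) = (2*C)*(-4 + C) = 2*C*(-4 + C))
D = 0 (D = 0*3 = 0)
I(A, L) = -3/7 (I(A, L) = -3/7 + 0 = -3/7)
y(E, Z) = -3/7 + E + Z (y(E, Z) = (E + Z) - 3/7 = -3/7 + E + Z)
(y(5, 8) + 30)²*H(3) = ((-3/7 + 5 + 8) + 30)²*(2*3*(-4 + 3)) = (88/7 + 30)²*(2*3*(-1)) = (298/7)²*(-6) = (88804/49)*(-6) = -532824/49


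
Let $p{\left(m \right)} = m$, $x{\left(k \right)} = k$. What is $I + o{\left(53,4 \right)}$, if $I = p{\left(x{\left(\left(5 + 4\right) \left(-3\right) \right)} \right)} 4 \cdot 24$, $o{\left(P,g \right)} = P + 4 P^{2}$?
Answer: $8697$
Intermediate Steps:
$I = -2592$ ($I = \left(5 + 4\right) \left(-3\right) 4 \cdot 24 = 9 \left(-3\right) 4 \cdot 24 = \left(-27\right) 4 \cdot 24 = \left(-108\right) 24 = -2592$)
$I + o{\left(53,4 \right)} = -2592 + 53 \left(1 + 4 \cdot 53\right) = -2592 + 53 \left(1 + 212\right) = -2592 + 53 \cdot 213 = -2592 + 11289 = 8697$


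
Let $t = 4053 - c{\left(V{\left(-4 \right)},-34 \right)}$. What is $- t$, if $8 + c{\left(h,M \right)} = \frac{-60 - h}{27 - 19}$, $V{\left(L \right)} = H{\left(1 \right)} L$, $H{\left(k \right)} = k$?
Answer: $-4068$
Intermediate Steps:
$V{\left(L \right)} = L$ ($V{\left(L \right)} = 1 L = L$)
$c{\left(h,M \right)} = - \frac{31}{2} - \frac{h}{8}$ ($c{\left(h,M \right)} = -8 + \frac{-60 - h}{27 - 19} = -8 + \frac{-60 - h}{8} = -8 + \left(-60 - h\right) \frac{1}{8} = -8 - \left(\frac{15}{2} + \frac{h}{8}\right) = - \frac{31}{2} - \frac{h}{8}$)
$t = 4068$ ($t = 4053 - \left(- \frac{31}{2} - - \frac{1}{2}\right) = 4053 - \left(- \frac{31}{2} + \frac{1}{2}\right) = 4053 - -15 = 4053 + 15 = 4068$)
$- t = \left(-1\right) 4068 = -4068$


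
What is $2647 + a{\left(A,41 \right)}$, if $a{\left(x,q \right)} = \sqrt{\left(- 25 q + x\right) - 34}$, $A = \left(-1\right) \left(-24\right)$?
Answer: $2647 + 3 i \sqrt{115} \approx 2647.0 + 32.171 i$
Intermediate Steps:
$A = 24$
$a{\left(x,q \right)} = \sqrt{-34 + x - 25 q}$ ($a{\left(x,q \right)} = \sqrt{\left(x - 25 q\right) - 34} = \sqrt{-34 + x - 25 q}$)
$2647 + a{\left(A,41 \right)} = 2647 + \sqrt{-34 + 24 - 1025} = 2647 + \sqrt{-1035} = 2647 + 3 i \sqrt{115}$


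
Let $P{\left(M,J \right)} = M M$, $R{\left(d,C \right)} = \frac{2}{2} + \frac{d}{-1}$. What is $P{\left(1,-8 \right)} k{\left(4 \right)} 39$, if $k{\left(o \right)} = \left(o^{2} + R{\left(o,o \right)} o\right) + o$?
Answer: $312$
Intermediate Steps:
$R{\left(d,C \right)} = 1 - d$ ($R{\left(d,C \right)} = 2 \cdot \frac{1}{2} + d \left(-1\right) = 1 - d$)
$k{\left(o \right)} = o + o^{2} + o \left(1 - o\right)$ ($k{\left(o \right)} = \left(o^{2} + \left(1 - o\right) o\right) + o = \left(o^{2} + o \left(1 - o\right)\right) + o = o + o^{2} + o \left(1 - o\right)$)
$P{\left(M,J \right)} = M^{2}$
$P{\left(1,-8 \right)} k{\left(4 \right)} 39 = 1^{2} \cdot 2 \cdot 4 \cdot 39 = 1 \cdot 8 \cdot 39 = 8 \cdot 39 = 312$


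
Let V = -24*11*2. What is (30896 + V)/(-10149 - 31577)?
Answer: -15184/20863 ≈ -0.72780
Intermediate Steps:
V = -528 (V = -264*2 = -528)
(30896 + V)/(-10149 - 31577) = (30896 - 528)/(-10149 - 31577) = 30368/(-41726) = 30368*(-1/41726) = -15184/20863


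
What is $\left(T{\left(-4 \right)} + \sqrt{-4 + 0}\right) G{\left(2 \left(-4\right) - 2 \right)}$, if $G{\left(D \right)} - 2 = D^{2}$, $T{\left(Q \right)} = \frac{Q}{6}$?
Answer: $-68 + 204 i \approx -68.0 + 204.0 i$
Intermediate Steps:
$T{\left(Q \right)} = \frac{Q}{6}$ ($T{\left(Q \right)} = Q \frac{1}{6} = \frac{Q}{6}$)
$G{\left(D \right)} = 2 + D^{2}$
$\left(T{\left(-4 \right)} + \sqrt{-4 + 0}\right) G{\left(2 \left(-4\right) - 2 \right)} = \left(\frac{1}{6} \left(-4\right) + \sqrt{-4 + 0}\right) \left(2 + \left(2 \left(-4\right) - 2\right)^{2}\right) = \left(- \frac{2}{3} + \sqrt{-4}\right) \left(2 + \left(-8 - 2\right)^{2}\right) = \left(- \frac{2}{3} + 2 i\right) \left(2 + \left(-10\right)^{2}\right) = \left(- \frac{2}{3} + 2 i\right) \left(2 + 100\right) = \left(- \frac{2}{3} + 2 i\right) 102 = -68 + 204 i$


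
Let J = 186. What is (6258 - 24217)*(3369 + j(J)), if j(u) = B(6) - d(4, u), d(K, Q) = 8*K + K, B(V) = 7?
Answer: -59983060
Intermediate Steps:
d(K, Q) = 9*K
j(u) = -29 (j(u) = 7 - 9*4 = 7 - 1*36 = 7 - 36 = -29)
(6258 - 24217)*(3369 + j(J)) = (6258 - 24217)*(3369 - 29) = -17959*3340 = -59983060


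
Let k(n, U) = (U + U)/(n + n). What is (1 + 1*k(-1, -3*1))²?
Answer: 16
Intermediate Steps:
k(n, U) = U/n (k(n, U) = (2*U)/((2*n)) = (2*U)*(1/(2*n)) = U/n)
(1 + 1*k(-1, -3*1))² = (1 + 1*(-3*1/(-1)))² = (1 + 1*(-3*(-1)))² = (1 + 1*3)² = (1 + 3)² = 4² = 16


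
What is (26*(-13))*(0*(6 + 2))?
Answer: 0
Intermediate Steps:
(26*(-13))*(0*(6 + 2)) = -0*8 = -338*0 = 0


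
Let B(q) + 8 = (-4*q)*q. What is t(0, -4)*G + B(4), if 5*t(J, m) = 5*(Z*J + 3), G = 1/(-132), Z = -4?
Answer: -3169/44 ≈ -72.023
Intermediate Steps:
G = -1/132 ≈ -0.0075758
t(J, m) = 3 - 4*J (t(J, m) = (5*(-4*J + 3))/5 = (5*(3 - 4*J))/5 = (15 - 20*J)/5 = 3 - 4*J)
B(q) = -8 - 4*q² (B(q) = -8 + (-4*q)*q = -8 - 4*q²)
t(0, -4)*G + B(4) = (3 - 4*0)*(-1/132) + (-8 - 4*4²) = (3 + 0)*(-1/132) + (-8 - 4*16) = 3*(-1/132) + (-8 - 64) = -1/44 - 72 = -3169/44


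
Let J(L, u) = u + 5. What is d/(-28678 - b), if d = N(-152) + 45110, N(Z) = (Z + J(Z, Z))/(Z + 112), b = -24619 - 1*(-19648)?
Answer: -1804699/948280 ≈ -1.9031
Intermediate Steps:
b = -4971 (b = -24619 + 19648 = -4971)
J(L, u) = 5 + u
N(Z) = (5 + 2*Z)/(112 + Z) (N(Z) = (Z + (5 + Z))/(Z + 112) = (5 + 2*Z)/(112 + Z))
d = 1804699/40 (d = (5 + 2*(-152))/(112 - 152) + 45110 = (5 - 304)/(-40) + 45110 = -1/40*(-299) + 45110 = 299/40 + 45110 = 1804699/40 ≈ 45118.)
d/(-28678 - b) = 1804699/(40*(-28678 - 1*(-4971))) = 1804699/(40*(-28678 + 4971)) = (1804699/40)/(-23707) = (1804699/40)*(-1/23707) = -1804699/948280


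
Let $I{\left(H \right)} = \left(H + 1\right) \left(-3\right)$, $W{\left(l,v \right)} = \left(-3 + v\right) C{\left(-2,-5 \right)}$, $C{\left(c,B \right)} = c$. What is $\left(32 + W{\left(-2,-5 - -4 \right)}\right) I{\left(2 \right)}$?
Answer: $-360$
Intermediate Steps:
$W{\left(l,v \right)} = 6 - 2 v$ ($W{\left(l,v \right)} = \left(-3 + v\right) \left(-2\right) = 6 - 2 v$)
$I{\left(H \right)} = -3 - 3 H$ ($I{\left(H \right)} = \left(1 + H\right) \left(-3\right) = -3 - 3 H$)
$\left(32 + W{\left(-2,-5 - -4 \right)}\right) I{\left(2 \right)} = \left(32 + \left(6 - 2 \left(-5 - -4\right)\right)\right) \left(-3 - 6\right) = \left(32 + \left(6 - 2 \left(-5 + 4\right)\right)\right) \left(-3 - 6\right) = \left(32 + \left(6 - -2\right)\right) \left(-9\right) = \left(32 + \left(6 + 2\right)\right) \left(-9\right) = \left(32 + 8\right) \left(-9\right) = 40 \left(-9\right) = -360$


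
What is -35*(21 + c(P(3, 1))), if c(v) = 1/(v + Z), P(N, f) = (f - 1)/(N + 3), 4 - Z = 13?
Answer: -6580/9 ≈ -731.11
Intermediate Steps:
Z = -9 (Z = 4 - 1*13 = 4 - 13 = -9)
P(N, f) = (-1 + f)/(3 + N)
c(v) = 1/(-9 + v) (c(v) = 1/(v - 9) = 1/(-9 + v))
-35*(21 + c(P(3, 1))) = -35*(21 + 1/(-9 + (-1 + 1)/(3 + 3))) = -35*(21 + 1/(-9 + 0/6)) = -35*(21 + 1/(-9 + (⅙)*0)) = -35*(21 + 1/(-9 + 0)) = -35*(21 + 1/(-9)) = -35*(21 - ⅑) = -35*188/9 = -6580/9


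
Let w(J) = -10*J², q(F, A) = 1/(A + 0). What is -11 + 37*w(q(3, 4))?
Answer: -273/8 ≈ -34.125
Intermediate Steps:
q(F, A) = 1/A
-11 + 37*w(q(3, 4)) = -11 + 37*(-10*(1/4)²) = -11 + 37*(-10*(¼)²) = -11 + 37*(-10*1/16) = -11 + 37*(-5/8) = -11 - 185/8 = -273/8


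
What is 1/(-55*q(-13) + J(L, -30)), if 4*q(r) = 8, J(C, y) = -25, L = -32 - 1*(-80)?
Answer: -1/135 ≈ -0.0074074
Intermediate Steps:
L = 48 (L = -32 + 80 = 48)
q(r) = 2 (q(r) = (¼)*8 = 2)
1/(-55*q(-13) + J(L, -30)) = 1/(-55*2 - 25) = 1/(-110 - 25) = 1/(-135) = -1/135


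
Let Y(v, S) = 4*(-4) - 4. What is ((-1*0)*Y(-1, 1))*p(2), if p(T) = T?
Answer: 0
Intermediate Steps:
Y(v, S) = -20 (Y(v, S) = -16 - 4 = -20)
((-1*0)*Y(-1, 1))*p(2) = (-1*0*(-20))*2 = (0*(-20))*2 = 0*2 = 0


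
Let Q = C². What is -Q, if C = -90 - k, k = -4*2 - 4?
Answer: -6084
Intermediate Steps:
k = -12 (k = -8 - 4 = -12)
C = -78 (C = -90 - 1*(-12) = -90 + 12 = -78)
Q = 6084 (Q = (-78)² = 6084)
-Q = -1*6084 = -6084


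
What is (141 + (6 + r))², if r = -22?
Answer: 15625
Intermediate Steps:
(141 + (6 + r))² = (141 + (6 - 22))² = (141 - 16)² = 125² = 15625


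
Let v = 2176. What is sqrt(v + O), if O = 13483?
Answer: sqrt(15659) ≈ 125.14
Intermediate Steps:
sqrt(v + O) = sqrt(2176 + 13483) = sqrt(15659)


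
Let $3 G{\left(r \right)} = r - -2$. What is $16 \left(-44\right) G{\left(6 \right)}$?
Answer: $- \frac{5632}{3} \approx -1877.3$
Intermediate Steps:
$G{\left(r \right)} = \frac{2}{3} + \frac{r}{3}$ ($G{\left(r \right)} = \frac{r - -2}{3} = \frac{r + 2}{3} = \frac{2 + r}{3} = \frac{2}{3} + \frac{r}{3}$)
$16 \left(-44\right) G{\left(6 \right)} = 16 \left(-44\right) \left(\frac{2}{3} + \frac{1}{3} \cdot 6\right) = - 704 \left(\frac{2}{3} + 2\right) = \left(-704\right) \frac{8}{3} = - \frac{5632}{3}$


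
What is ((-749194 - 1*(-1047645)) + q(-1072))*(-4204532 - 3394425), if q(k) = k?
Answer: -2259770233703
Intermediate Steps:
((-749194 - 1*(-1047645)) + q(-1072))*(-4204532 - 3394425) = ((-749194 - 1*(-1047645)) - 1072)*(-4204532 - 3394425) = ((-749194 + 1047645) - 1072)*(-7598957) = (298451 - 1072)*(-7598957) = 297379*(-7598957) = -2259770233703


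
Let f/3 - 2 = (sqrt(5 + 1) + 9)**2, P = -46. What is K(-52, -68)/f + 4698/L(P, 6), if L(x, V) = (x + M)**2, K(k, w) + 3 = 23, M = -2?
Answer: 4907831/2295168 - 120*sqrt(6)/5977 ≈ 2.0892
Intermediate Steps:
K(k, w) = 20 (K(k, w) = -3 + 23 = 20)
L(x, V) = (-2 + x)**2 (L(x, V) = (x - 2)**2 = (-2 + x)**2)
f = 6 + 3*(9 + sqrt(6))**2 (f = 6 + 3*(sqrt(5 + 1) + 9)**2 = 6 + 3*(sqrt(6) + 9)**2 = 6 + 3*(9 + sqrt(6))**2 ≈ 399.27)
K(-52, -68)/f + 4698/L(P, 6) = 20/(267 + 54*sqrt(6)) + 4698/((-2 - 46)**2) = 20/(267 + 54*sqrt(6)) + 4698/((-48)**2) = 20/(267 + 54*sqrt(6)) + 4698/2304 = 20/(267 + 54*sqrt(6)) + 4698*(1/2304) = 20/(267 + 54*sqrt(6)) + 261/128 = 261/128 + 20/(267 + 54*sqrt(6))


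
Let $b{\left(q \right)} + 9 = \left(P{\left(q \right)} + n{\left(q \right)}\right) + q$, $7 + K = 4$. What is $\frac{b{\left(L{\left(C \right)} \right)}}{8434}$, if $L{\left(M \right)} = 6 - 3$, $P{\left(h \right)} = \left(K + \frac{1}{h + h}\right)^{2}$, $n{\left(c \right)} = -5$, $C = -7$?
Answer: $- \frac{107}{303624} \approx -0.00035241$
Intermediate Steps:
$K = -3$ ($K = -7 + 4 = -3$)
$P{\left(h \right)} = \left(-3 + \frac{1}{2 h}\right)^{2}$ ($P{\left(h \right)} = \left(-3 + \frac{1}{h + h}\right)^{2} = \left(-3 + \frac{1}{2 h}\right)^{2}$)
$L{\left(M \right)} = 3$
$b{\left(q \right)} = -14 + q + \frac{\left(-1 + 6 q\right)^{2}}{4 q^{2}}$ ($b{\left(q \right)} = -9 - \left(5 - q - \frac{\left(-1 + 6 q\right)^{2}}{4 q^{2}}\right) = -9 + \left(-5 + q + \frac{\left(-1 + 6 q\right)^{2}}{4 q^{2}}\right) = -14 + q + \frac{\left(-1 + 6 q\right)^{2}}{4 q^{2}}$)
$\frac{b{\left(L{\left(C \right)} \right)}}{8434} = \frac{-14 + 3 + \frac{\left(-1 + 6 \cdot 3\right)^{2}}{4 \cdot 9}}{8434} = \left(-14 + 3 + \frac{1}{4} \cdot \frac{1}{9} \left(-1 + 18\right)^{2}\right) \frac{1}{8434} = \left(-14 + 3 + \frac{1}{4} \cdot \frac{1}{9} \cdot 17^{2}\right) \frac{1}{8434} = \left(-14 + 3 + \frac{1}{4} \cdot \frac{1}{9} \cdot 289\right) \frac{1}{8434} = \left(-14 + 3 + \frac{289}{36}\right) \frac{1}{8434} = \left(- \frac{107}{36}\right) \frac{1}{8434} = - \frac{107}{303624}$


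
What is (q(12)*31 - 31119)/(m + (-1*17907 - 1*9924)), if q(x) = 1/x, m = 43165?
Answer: -373397/184008 ≈ -2.0292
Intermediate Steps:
(q(12)*31 - 31119)/(m + (-1*17907 - 1*9924)) = (31/12 - 31119)/(43165 + (-1*17907 - 1*9924)) = ((1/12)*31 - 31119)/(43165 + (-17907 - 9924)) = (31/12 - 31119)/(43165 - 27831) = -373397/12/15334 = -373397/12*1/15334 = -373397/184008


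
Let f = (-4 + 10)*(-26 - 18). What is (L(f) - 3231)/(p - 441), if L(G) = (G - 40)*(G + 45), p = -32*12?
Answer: -4223/55 ≈ -76.782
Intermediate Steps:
p = -384
f = -264 (f = 6*(-44) = -264)
L(G) = (-40 + G)*(45 + G)
(L(f) - 3231)/(p - 441) = ((-1800 + (-264)**2 + 5*(-264)) - 3231)/(-384 - 441) = ((-1800 + 69696 - 1320) - 3231)/(-825) = (66576 - 3231)*(-1/825) = 63345*(-1/825) = -4223/55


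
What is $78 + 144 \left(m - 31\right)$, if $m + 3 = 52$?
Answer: $2670$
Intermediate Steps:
$m = 49$ ($m = -3 + 52 = 49$)
$78 + 144 \left(m - 31\right) = 78 + 144 \left(49 - 31\right) = 78 + 144 \cdot 18 = 78 + 2592 = 2670$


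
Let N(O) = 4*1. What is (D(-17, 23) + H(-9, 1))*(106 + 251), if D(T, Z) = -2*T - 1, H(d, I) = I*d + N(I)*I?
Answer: 9996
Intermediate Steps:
N(O) = 4
H(d, I) = 4*I + I*d (H(d, I) = I*d + 4*I = 4*I + I*d)
D(T, Z) = -1 - 2*T
(D(-17, 23) + H(-9, 1))*(106 + 251) = ((-1 - 2*(-17)) + 1*(4 - 9))*(106 + 251) = ((-1 + 34) + 1*(-5))*357 = (33 - 5)*357 = 28*357 = 9996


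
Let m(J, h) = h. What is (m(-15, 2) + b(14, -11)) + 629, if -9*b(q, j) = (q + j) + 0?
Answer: 1892/3 ≈ 630.67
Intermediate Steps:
b(q, j) = -j/9 - q/9 (b(q, j) = -((q + j) + 0)/9 = -((j + q) + 0)/9 = -(j + q)/9 = -j/9 - q/9)
(m(-15, 2) + b(14, -11)) + 629 = (2 + (-⅑*(-11) - ⅑*14)) + 629 = (2 + (11/9 - 14/9)) + 629 = (2 - ⅓) + 629 = 5/3 + 629 = 1892/3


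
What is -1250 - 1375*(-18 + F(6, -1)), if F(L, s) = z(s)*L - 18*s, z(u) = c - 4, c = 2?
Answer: 15250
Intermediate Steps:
z(u) = -2 (z(u) = 2 - 4 = -2)
F(L, s) = -18*s - 2*L (F(L, s) = -2*L - 18*s = -18*s - 2*L)
-1250 - 1375*(-18 + F(6, -1)) = -1250 - 1375*(-18 + (-18*(-1) - 2*6)) = -1250 - 1375*(-18 + (18 - 12)) = -1250 - 1375*(-18 + 6) = -1250 - 1375*(-12) = -1250 + 16500 = 15250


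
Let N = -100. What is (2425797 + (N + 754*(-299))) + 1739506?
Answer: 3939757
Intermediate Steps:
(2425797 + (N + 754*(-299))) + 1739506 = (2425797 + (-100 + 754*(-299))) + 1739506 = (2425797 + (-100 - 225446)) + 1739506 = (2425797 - 225546) + 1739506 = 2200251 + 1739506 = 3939757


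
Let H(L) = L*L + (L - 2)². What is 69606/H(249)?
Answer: 34803/61505 ≈ 0.56586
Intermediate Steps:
H(L) = L² + (-2 + L)²
69606/H(249) = 69606/(249² + (-2 + 249)²) = 69606/(62001 + 247²) = 69606/(62001 + 61009) = 69606/123010 = 69606*(1/123010) = 34803/61505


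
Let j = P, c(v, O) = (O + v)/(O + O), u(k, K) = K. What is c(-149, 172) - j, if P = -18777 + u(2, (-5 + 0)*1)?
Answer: 6461031/344 ≈ 18782.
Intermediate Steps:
c(v, O) = (O + v)/(2*O) (c(v, O) = (O + v)/((2*O)) = (O + v)*(1/(2*O)) = (O + v)/(2*O))
P = -18782 (P = -18777 + (-5 + 0)*1 = -18777 - 5*1 = -18777 - 5 = -18782)
j = -18782
c(-149, 172) - j = (1/2)*(172 - 149)/172 - 1*(-18782) = (1/2)*(1/172)*23 + 18782 = 23/344 + 18782 = 6461031/344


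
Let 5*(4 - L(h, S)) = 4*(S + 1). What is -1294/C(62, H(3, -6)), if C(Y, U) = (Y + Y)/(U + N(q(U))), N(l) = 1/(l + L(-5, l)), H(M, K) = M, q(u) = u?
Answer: -647/19 ≈ -34.053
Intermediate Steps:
L(h, S) = 16/5 - 4*S/5 (L(h, S) = 4 - 4*(S + 1)/5 = 4 - 4*(1 + S)/5 = 4 - (4 + 4*S)/5 = 4 + (-⅘ - 4*S/5) = 16/5 - 4*S/5)
N(l) = 1/(16/5 + l/5) (N(l) = 1/(l + (16/5 - 4*l/5)) = 1/(16/5 + l/5))
C(Y, U) = 2*Y/(U + 5/(16 + U)) (C(Y, U) = (Y + Y)/(U + 5/(16 + U)) = (2*Y)/(U + 5/(16 + U)) = 2*Y/(U + 5/(16 + U)))
-1294/C(62, H(3, -6)) = -1294*(5 + 3*(16 + 3))/(124*(16 + 3)) = -1294/(2*62*19/(5 + 3*19)) = -1294/(2*62*19/(5 + 57)) = -1294/(2*62*19/62) = -1294/(2*62*(1/62)*19) = -1294/38 = -1294*1/38 = -647/19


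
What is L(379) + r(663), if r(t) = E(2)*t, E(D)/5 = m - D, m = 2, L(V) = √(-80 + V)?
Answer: √299 ≈ 17.292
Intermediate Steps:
E(D) = 10 - 5*D (E(D) = 5*(2 - D) = 10 - 5*D)
r(t) = 0 (r(t) = (10 - 5*2)*t = (10 - 10)*t = 0*t = 0)
L(379) + r(663) = √(-80 + 379) + 0 = √299 + 0 = √299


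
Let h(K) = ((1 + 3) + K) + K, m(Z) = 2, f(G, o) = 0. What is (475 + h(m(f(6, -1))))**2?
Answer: 233289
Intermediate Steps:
h(K) = 4 + 2*K (h(K) = (4 + K) + K = 4 + 2*K)
(475 + h(m(f(6, -1))))**2 = (475 + (4 + 2*2))**2 = (475 + (4 + 4))**2 = (475 + 8)**2 = 483**2 = 233289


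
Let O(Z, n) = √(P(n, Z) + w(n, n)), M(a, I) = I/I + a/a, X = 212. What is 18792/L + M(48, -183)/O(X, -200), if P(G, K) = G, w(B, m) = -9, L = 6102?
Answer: 348/113 - 2*I*√209/209 ≈ 3.0796 - 0.13834*I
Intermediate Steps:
M(a, I) = 2 (M(a, I) = 1 + 1 = 2)
O(Z, n) = √(-9 + n) (O(Z, n) = √(n - 9) = √(-9 + n))
18792/L + M(48, -183)/O(X, -200) = 18792/6102 + 2/(√(-9 - 200)) = 18792*(1/6102) + 2/(√(-209)) = 348/113 + 2/((I*√209)) = 348/113 + 2*(-I*√209/209) = 348/113 - 2*I*√209/209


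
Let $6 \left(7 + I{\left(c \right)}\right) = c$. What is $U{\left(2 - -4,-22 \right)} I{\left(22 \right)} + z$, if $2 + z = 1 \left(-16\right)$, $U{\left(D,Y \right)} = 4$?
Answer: $- \frac{94}{3} \approx -31.333$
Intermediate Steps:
$I{\left(c \right)} = -7 + \frac{c}{6}$
$z = -18$ ($z = -2 + 1 \left(-16\right) = -2 - 16 = -18$)
$U{\left(2 - -4,-22 \right)} I{\left(22 \right)} + z = 4 \left(-7 + \frac{1}{6} \cdot 22\right) - 18 = 4 \left(-7 + \frac{11}{3}\right) - 18 = 4 \left(- \frac{10}{3}\right) - 18 = - \frac{40}{3} - 18 = - \frac{94}{3}$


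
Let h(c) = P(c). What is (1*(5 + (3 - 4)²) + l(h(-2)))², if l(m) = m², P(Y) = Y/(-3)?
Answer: 3364/81 ≈ 41.531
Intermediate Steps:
P(Y) = -Y/3 (P(Y) = Y*(-⅓) = -Y/3)
h(c) = -c/3
(1*(5 + (3 - 4)²) + l(h(-2)))² = (1*(5 + (3 - 4)²) + (-⅓*(-2))²)² = (1*(5 + (-1)²) + (⅔)²)² = (1*(5 + 1) + 4/9)² = (1*6 + 4/9)² = (6 + 4/9)² = (58/9)² = 3364/81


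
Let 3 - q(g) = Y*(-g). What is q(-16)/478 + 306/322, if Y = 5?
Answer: 60737/76958 ≈ 0.78922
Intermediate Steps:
q(g) = 3 + 5*g (q(g) = 3 - 5*(-g) = 3 - (-5)*g = 3 + 5*g)
q(-16)/478 + 306/322 = (3 + 5*(-16))/478 + 306/322 = (3 - 80)*(1/478) + 306*(1/322) = -77*1/478 + 153/161 = -77/478 + 153/161 = 60737/76958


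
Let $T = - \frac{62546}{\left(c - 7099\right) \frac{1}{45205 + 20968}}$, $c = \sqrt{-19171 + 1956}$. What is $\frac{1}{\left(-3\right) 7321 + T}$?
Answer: $\frac{14137260462467}{7931914138705141988} - \frac{2069428229 i \sqrt{17215}}{7931914138705141988} \approx 1.7823 \cdot 10^{-6} - 3.4232 \cdot 10^{-8} i$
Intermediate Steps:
$c = i \sqrt{17215}$ ($c = \sqrt{-17215} = i \sqrt{17215} \approx 131.21 i$)
$T = - \frac{62546}{- \frac{7099}{66173} + \frac{i \sqrt{17215}}{66173}}$ ($T = - \frac{62546}{\left(i \sqrt{17215} - 7099\right) \frac{1}{45205 + 20968}} = - \frac{62546}{\left(-7099 + i \sqrt{17215}\right) \frac{1}{66173}} = - \frac{62546}{- \frac{7099}{66173} + \frac{i \sqrt{17215}}{66173}} \approx 5.8282 \cdot 10^{5} + 10772.0 i$)
$\frac{1}{\left(-3\right) 7321 + T} = \frac{1}{\left(-3\right) 7321 + \left(\frac{14690870997671}{25206508} + \frac{2069428229 i \sqrt{17215}}{25206508}\right)} = \frac{1}{-21963 + \left(\frac{14690870997671}{25206508} + \frac{2069428229 i \sqrt{17215}}{25206508}\right)} = \frac{1}{\frac{14137260462467}{25206508} + \frac{2069428229 i \sqrt{17215}}{25206508}}$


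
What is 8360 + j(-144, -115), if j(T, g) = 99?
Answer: 8459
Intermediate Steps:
8360 + j(-144, -115) = 8360 + 99 = 8459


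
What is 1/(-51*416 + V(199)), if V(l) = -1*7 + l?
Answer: -1/21024 ≈ -4.7565e-5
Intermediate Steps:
V(l) = -7 + l
1/(-51*416 + V(199)) = 1/(-51*416 + (-7 + 199)) = 1/(-21216 + 192) = 1/(-21024) = -1/21024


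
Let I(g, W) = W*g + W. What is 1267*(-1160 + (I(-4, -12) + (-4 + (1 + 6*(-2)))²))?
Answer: -1139033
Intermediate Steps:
I(g, W) = W + W*g
1267*(-1160 + (I(-4, -12) + (-4 + (1 + 6*(-2)))²)) = 1267*(-1160 + (-12*(1 - 4) + (-4 + (1 + 6*(-2)))²)) = 1267*(-1160 + (-12*(-3) + (-4 + (1 - 12))²)) = 1267*(-1160 + (36 + (-4 - 11)²)) = 1267*(-1160 + (36 + (-15)²)) = 1267*(-1160 + (36 + 225)) = 1267*(-1160 + 261) = 1267*(-899) = -1139033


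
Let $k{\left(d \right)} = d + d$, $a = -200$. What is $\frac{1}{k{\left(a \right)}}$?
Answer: $- \frac{1}{400} \approx -0.0025$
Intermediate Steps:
$k{\left(d \right)} = 2 d$
$\frac{1}{k{\left(a \right)}} = \frac{1}{2 \left(-200\right)} = \frac{1}{-400} = - \frac{1}{400}$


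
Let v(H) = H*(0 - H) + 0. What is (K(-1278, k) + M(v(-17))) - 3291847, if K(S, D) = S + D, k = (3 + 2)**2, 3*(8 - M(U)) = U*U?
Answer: -9962797/3 ≈ -3.3209e+6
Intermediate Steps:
v(H) = -H**2 (v(H) = H*(-H) + 0 = -H**2 + 0 = -H**2)
M(U) = 8 - U**2/3 (M(U) = 8 - U*U/3 = 8 - U**2/3)
k = 25 (k = 5**2 = 25)
K(S, D) = D + S
(K(-1278, k) + M(v(-17))) - 3291847 = ((25 - 1278) + (8 - (-1*(-17)**2)**2/3)) - 3291847 = (-1253 + (8 - (-1*289)**2/3)) - 3291847 = (-1253 + (8 - 1/3*(-289)**2)) - 3291847 = (-1253 + (8 - 1/3*83521)) - 3291847 = (-1253 + (8 - 83521/3)) - 3291847 = (-1253 - 83497/3) - 3291847 = -87256/3 - 3291847 = -9962797/3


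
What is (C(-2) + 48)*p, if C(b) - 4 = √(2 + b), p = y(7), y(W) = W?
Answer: 364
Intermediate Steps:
p = 7
C(b) = 4 + √(2 + b)
(C(-2) + 48)*p = ((4 + √(2 - 2)) + 48)*7 = ((4 + √0) + 48)*7 = ((4 + 0) + 48)*7 = (4 + 48)*7 = 52*7 = 364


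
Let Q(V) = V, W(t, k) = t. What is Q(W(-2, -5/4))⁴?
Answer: 16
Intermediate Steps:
Q(W(-2, -5/4))⁴ = (-2)⁴ = 16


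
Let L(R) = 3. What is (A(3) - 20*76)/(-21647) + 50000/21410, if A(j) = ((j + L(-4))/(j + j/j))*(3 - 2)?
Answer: 222972217/92692454 ≈ 2.4055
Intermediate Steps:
A(j) = (3 + j)/(1 + j) (A(j) = ((j + 3)/(j + j/j))*(3 - 2) = ((3 + j)/(j + 1))*1 = ((3 + j)/(1 + j))*1 = (3 + j)/(1 + j))
(A(3) - 20*76)/(-21647) + 50000/21410 = ((3 + 3)/(1 + 3) - 20*76)/(-21647) + 50000/21410 = (6/4 - 1520)*(-1/21647) + 50000*(1/21410) = ((¼)*6 - 1520)*(-1/21647) + 5000/2141 = (3/2 - 1520)*(-1/21647) + 5000/2141 = -3037/2*(-1/21647) + 5000/2141 = 3037/43294 + 5000/2141 = 222972217/92692454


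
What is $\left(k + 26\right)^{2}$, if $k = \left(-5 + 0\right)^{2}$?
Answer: $2601$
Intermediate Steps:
$k = 25$ ($k = \left(-5\right)^{2} = 25$)
$\left(k + 26\right)^{2} = \left(25 + 26\right)^{2} = 51^{2} = 2601$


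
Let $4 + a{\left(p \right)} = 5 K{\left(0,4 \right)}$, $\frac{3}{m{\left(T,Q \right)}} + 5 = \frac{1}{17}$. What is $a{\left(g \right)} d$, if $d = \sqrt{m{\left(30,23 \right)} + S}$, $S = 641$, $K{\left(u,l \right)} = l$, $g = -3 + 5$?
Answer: $\frac{8 \sqrt{125517}}{7} \approx 404.9$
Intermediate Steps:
$g = 2$
$m{\left(T,Q \right)} = - \frac{17}{28}$ ($m{\left(T,Q \right)} = \frac{3}{-5 + \frac{1}{17}} = \frac{3}{- \frac{84}{17}} = 3 \left(- \frac{17}{84}\right) = - \frac{17}{28}$)
$a{\left(p \right)} = 16$ ($a{\left(p \right)} = -4 + 5 \cdot 4 = -4 + 20 = 16$)
$d = \frac{\sqrt{125517}}{14}$ ($d = \sqrt{- \frac{17}{28} + 641} = \sqrt{\frac{17931}{28}} = \frac{\sqrt{125517}}{14} \approx 25.306$)
$a{\left(g \right)} d = 16 \frac{\sqrt{125517}}{14} = \frac{8 \sqrt{125517}}{7}$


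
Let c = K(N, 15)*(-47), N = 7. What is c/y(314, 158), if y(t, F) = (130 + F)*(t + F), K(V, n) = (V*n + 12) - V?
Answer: -2585/67968 ≈ -0.038033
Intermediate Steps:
K(V, n) = 12 - V + V*n (K(V, n) = (12 + V*n) - V = 12 - V + V*n)
y(t, F) = (130 + F)*(F + t)
c = -5170 (c = (12 - 1*7 + 7*15)*(-47) = (12 - 7 + 105)*(-47) = 110*(-47) = -5170)
c/y(314, 158) = -5170/(158² + 130*158 + 130*314 + 158*314) = -5170/(24964 + 20540 + 40820 + 49612) = -5170/135936 = -5170*1/135936 = -2585/67968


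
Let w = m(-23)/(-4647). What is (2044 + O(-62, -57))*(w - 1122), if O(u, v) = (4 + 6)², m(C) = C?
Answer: -11178625184/4647 ≈ -2.4056e+6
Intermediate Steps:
O(u, v) = 100 (O(u, v) = 10² = 100)
w = 23/4647 (w = -23/(-4647) = -23*(-1/4647) = 23/4647 ≈ 0.0049494)
(2044 + O(-62, -57))*(w - 1122) = (2044 + 100)*(23/4647 - 1122) = 2144*(-5213911/4647) = -11178625184/4647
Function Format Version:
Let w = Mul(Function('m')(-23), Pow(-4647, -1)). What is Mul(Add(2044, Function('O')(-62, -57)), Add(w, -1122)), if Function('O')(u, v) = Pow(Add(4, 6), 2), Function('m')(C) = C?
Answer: Rational(-11178625184, 4647) ≈ -2.4056e+6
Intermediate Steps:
Function('O')(u, v) = 100 (Function('O')(u, v) = Pow(10, 2) = 100)
w = Rational(23, 4647) (w = Mul(-23, Pow(-4647, -1)) = Mul(-23, Rational(-1, 4647)) = Rational(23, 4647) ≈ 0.0049494)
Mul(Add(2044, Function('O')(-62, -57)), Add(w, -1122)) = Mul(Add(2044, 100), Add(Rational(23, 4647), -1122)) = Mul(2144, Rational(-5213911, 4647)) = Rational(-11178625184, 4647)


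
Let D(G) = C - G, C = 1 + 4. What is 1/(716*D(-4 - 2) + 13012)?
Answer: 1/20888 ≈ 4.7874e-5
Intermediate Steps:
C = 5
D(G) = 5 - G
1/(716*D(-4 - 2) + 13012) = 1/(716*(5 - (-4 - 2)) + 13012) = 1/(716*(5 - 1*(-6)) + 13012) = 1/(716*(5 + 6) + 13012) = 1/(716*11 + 13012) = 1/(7876 + 13012) = 1/20888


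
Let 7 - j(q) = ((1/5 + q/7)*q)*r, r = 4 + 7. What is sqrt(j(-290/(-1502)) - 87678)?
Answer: I*sqrt(2422893409685)/5257 ≈ 296.09*I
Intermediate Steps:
r = 11
j(q) = 7 - 11*q*(1/5 + q/7) (j(q) = 7 - (1/5 + q/7)*q*11 = 7 - q*(1/5 + q/7)*11 = 7 - 11*q*(1/5 + q/7))
sqrt(j(-290/(-1502)) - 87678) = sqrt((7 - (-638)/(-1502) - 11*(-290/(-1502))**2/7) - 87678) = sqrt((7 - (-638)*(-1)/1502 - 11*(-290*(-1/1502))**2/7) - 87678) = sqrt((7 - 11/5*145/751 - 11*(145/751)**2/7) - 87678) = sqrt((7 - 319/751 - 11/7*21025/564001) - 87678) = sqrt((7 - 319/751 - 231275/3948007) - 87678) = sqrt(25727791/3948007 - 87678) = sqrt(-346127629955/3948007) = I*sqrt(2422893409685)/5257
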